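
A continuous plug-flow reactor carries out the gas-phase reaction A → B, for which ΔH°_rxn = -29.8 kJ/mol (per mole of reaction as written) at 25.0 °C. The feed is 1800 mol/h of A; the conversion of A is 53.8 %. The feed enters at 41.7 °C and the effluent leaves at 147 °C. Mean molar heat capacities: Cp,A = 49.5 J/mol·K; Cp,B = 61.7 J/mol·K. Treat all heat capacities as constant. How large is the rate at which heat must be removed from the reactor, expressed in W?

Extent of reaction ξ = 0.538 × 1800 = 968.4 mol/h
Reaction term: ξ·ΔH°_rxn = 968.4 × -29.8 = -28858 kJ/h
Sensible, feed 41.7→25 °C: -1488 kJ/h
Outlet flows (mol/h): A 831.6, B 968.4
Sensible, products 25→147 °C: 12312 kJ/h
Q = ΔH = -18035 kJ/h = -5.0096 kW
Heat removed = 5009.6 W

Q_out = 5010 W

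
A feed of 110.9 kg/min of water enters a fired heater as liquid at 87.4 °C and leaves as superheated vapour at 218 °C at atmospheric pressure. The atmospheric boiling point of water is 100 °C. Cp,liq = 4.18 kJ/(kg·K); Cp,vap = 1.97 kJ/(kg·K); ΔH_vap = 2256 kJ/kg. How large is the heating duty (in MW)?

Q = 4.70 MW

liquid 87.4→100 °C: 52.668 kJ/kg
vaporisation at 100 °C: 2256 kJ/kg
vapour 100→218 °C: 232.46 kJ/kg
Δh = 52.668 + 2256 + 232.46 = 2541.1 kJ/kg
Q = ṁ·Δh = 110.9 kg/min × 2541.1 kJ/kg = 281810 kJ/min
|Q| = 4696.9 kW = 4.6969 MW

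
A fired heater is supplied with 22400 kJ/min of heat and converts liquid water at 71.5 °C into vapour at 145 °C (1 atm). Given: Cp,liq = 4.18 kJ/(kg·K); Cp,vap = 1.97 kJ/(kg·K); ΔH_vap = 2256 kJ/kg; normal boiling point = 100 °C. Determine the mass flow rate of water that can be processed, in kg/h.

ṁ = 546 kg/h

Δh = 4.18×(100−71.5) + 2256 + 1.97×(145−100) = 2463.8 kJ/kg
Q = 22400 kJ/min = 373.33 kJ/s = 1.344e+06 kJ/h
ṁ = Q/Δh = 1.344e+06 / 2463.8 = 545.5 kg/h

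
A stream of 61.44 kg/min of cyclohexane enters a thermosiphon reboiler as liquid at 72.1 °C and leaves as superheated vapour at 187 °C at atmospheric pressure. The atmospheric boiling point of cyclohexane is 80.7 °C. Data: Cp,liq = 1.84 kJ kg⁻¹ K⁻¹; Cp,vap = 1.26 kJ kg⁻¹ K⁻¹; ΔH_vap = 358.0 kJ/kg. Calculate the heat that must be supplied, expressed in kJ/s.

Q = 520 kJ/s

liquid 72.1→80.7 °C: 15.824 kJ/kg
vaporisation at 80.7 °C: 358 kJ/kg
vapour 80.7→187 °C: 133.94 kJ/kg
Δh = 15.824 + 358 + 133.94 = 507.76 kJ/kg
Q = ṁ·Δh = 61.44 kg/min × 507.76 kJ/kg = 31197 kJ/min
|Q| = 519.95 kW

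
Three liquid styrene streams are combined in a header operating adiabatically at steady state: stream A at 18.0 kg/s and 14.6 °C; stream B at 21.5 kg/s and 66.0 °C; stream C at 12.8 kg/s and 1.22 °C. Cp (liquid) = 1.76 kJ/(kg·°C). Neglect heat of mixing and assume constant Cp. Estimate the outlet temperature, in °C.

T_out = 32.5 °C

Adiabatic, steady state ⇒ Σ ṁᵢCp,ᵢ(T_out − Tᵢ) = 0
Σ ṁᵢCp,ᵢTᵢ = 18.0×1.76×14.6 + 21.5×1.76×66.0 + 12.8×1.76×1.22 = 2987.5
Σ ṁᵢCp,ᵢ = 18.0×1.76 + 21.5×1.76 + 12.8×1.76 = 92.048
T_out = 2987.5 / 92.048 = 32.455 °C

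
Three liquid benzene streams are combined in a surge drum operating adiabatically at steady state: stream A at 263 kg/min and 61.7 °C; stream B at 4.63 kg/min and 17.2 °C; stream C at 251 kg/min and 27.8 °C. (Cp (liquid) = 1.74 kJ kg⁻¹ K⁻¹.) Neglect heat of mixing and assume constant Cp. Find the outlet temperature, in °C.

Energy balance with Q = 0: Σ ṁᵢCp,ᵢ(T_out − Tᵢ) = 0
Σ ṁᵢCp,ᵢTᵢ = 263×1.74×61.7 + 4.63×1.74×17.2 + 251×1.74×27.8 = 40515
Σ ṁᵢCp,ᵢ = 263×1.74 + 4.63×1.74 + 251×1.74 = 902.42
T_out = 40515 / 902.42 = 44.896 °C

T_out = 44.9 °C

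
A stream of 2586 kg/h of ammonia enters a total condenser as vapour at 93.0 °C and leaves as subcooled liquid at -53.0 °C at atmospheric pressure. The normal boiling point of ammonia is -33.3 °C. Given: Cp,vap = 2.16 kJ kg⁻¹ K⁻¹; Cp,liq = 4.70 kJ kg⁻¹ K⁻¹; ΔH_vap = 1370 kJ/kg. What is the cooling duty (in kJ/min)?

Q_c = 74800 kJ/min

vapour 93.0→-33.3 °C: -272.81 kJ/kg
condensation at -33.3 °C: -1370 kJ/kg
liquid -33.3→-53.0 °C: -92.59 kJ/kg
Δh = -272.81 + -1370 + -92.59 = -1735.4 kJ/kg
Q = ṁ·Δh = 2586 kg/h × -1735.4 kJ/kg = -4.4877e+06 kJ/h
|Q| = 1246.6 kW = 74796 kJ/min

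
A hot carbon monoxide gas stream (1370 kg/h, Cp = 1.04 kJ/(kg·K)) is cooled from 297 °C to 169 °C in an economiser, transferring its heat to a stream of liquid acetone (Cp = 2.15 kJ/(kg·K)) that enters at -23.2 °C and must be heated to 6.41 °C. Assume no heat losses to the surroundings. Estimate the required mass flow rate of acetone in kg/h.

ṁ_c = 2860 kg/h

Heat released by hot stream: Q = 1370 × 1.04 × (297 − 169) = 182370 kJ/h
Energy balance on cold side (adiabatic exchanger): Q = ṁ_c·Cp_c·(T_c,out − T_c,in)
ṁ_c = 182370 / [2.15 × (6.41 − -23.2)] = 2864.8 kg/h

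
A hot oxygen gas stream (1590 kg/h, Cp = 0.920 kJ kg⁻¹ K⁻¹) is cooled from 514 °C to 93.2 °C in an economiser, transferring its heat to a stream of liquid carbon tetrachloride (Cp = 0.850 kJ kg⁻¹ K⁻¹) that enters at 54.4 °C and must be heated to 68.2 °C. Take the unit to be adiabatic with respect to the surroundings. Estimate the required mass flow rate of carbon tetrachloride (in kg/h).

ṁ_c = 52500 kg/h

Heat released by hot stream: Q = 1590 × 0.920 × (514 − 93.2) = 615550 kJ/h
Energy balance on cold side (adiabatic exchanger): Q = ṁ_c·Cp_c·(T_c,out − T_c,in)
ṁ_c = 615550 / [0.850 × (68.2 − 54.4)] = 52476 kg/h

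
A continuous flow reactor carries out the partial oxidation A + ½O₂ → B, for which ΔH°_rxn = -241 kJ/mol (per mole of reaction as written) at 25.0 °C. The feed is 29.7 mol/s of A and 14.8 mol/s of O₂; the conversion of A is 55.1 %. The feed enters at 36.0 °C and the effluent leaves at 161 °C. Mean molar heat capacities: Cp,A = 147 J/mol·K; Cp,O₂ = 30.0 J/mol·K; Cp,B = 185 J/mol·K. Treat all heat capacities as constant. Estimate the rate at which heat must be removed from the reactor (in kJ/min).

Extent of reaction ξ = 0.551 × 29.7 = 16.365 mol/s
Reaction term: ξ·ΔH°_rxn = 16.365 × -241 = -3943.9 kJ/s
Sensible, feed 36.0→25 °C: -52.909 kJ/s
Outlet flows (mol/s): A 13.335, O₂ 6.6176, B 16.365
Sensible, products 25→161 °C: 705.34 kJ/s
Q = ΔH = -3291.5 kJ/s = -3291.5 kW
Heat removed = 197490 kJ/min

Q_out = 197000 kJ/min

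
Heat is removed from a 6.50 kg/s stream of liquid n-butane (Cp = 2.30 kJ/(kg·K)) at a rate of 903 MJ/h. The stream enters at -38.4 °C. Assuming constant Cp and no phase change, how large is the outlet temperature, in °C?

T_out = -55.2 °C

Q = 903 MJ/h = 250.83 kJ/s
ΔT = Q/(ṁ·Cp) = 250.83/(6.50×2.30) = 16.778 K
T_out = -38.4 − 16.778 = -55.178 °C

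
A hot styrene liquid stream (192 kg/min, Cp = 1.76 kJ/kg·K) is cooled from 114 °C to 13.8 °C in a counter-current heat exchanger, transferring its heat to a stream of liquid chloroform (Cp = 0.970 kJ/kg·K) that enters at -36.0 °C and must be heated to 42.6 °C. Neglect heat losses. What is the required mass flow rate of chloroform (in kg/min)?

Heat released by hot stream: Q = 192 × 1.76 × (114 − 13.8) = 33860 kJ/min
Energy balance on cold side (adiabatic exchanger): Q = ṁ_c·Cp_c·(T_c,out − T_c,in)
ṁ_c = 33860 / [0.970 × (42.6 − -36.0)] = 444.11 kg/min

ṁ_c = 444 kg/min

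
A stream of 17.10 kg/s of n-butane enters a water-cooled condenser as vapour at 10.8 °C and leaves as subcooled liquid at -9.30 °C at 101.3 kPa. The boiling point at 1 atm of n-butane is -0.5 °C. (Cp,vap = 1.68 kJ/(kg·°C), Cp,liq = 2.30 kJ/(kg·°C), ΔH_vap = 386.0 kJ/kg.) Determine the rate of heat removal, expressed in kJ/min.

vapour 10.8→-0.5 °C: -18.984 kJ/kg
condensation at -0.5 °C: -386 kJ/kg
liquid -0.5→-9.30 °C: -20.24 kJ/kg
Δh = -18.984 + -386 + -20.24 = -425.22 kJ/kg
Q = ṁ·Δh = 17.10 kg/s × -425.22 kJ/kg = -7271.3 kJ/s
|Q| = 7271.3 kW = 436280 kJ/min

Q_c = 436000 kJ/min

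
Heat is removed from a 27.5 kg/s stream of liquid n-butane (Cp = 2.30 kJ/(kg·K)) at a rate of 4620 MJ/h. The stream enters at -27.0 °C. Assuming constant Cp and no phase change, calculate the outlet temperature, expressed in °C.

T_out = -47.3 °C

Q = 4620 MJ/h = 1283.3 kJ/s
ΔT = Q/(ṁ·Cp) = 1283.3/(27.5×2.30) = 20.29 K
T_out = -27.0 − 20.29 = -47.29 °C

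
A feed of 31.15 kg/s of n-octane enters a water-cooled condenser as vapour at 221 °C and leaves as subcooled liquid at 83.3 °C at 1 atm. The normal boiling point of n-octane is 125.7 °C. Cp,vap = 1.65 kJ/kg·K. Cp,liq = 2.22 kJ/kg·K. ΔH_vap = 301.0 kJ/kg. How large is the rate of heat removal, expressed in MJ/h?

vapour 221→125.7 °C: -157.24 kJ/kg
condensation at 125.7 °C: -301 kJ/kg
liquid 125.7→83.3 °C: -94.128 kJ/kg
Δh = -157.24 + -301 + -94.128 = -552.37 kJ/kg
Q = ṁ·Δh = 31.15 kg/s × -552.37 kJ/kg = -17206 kJ/s
|Q| = 17206 kW = 61943 MJ/h

Q_c = 61900 MJ/h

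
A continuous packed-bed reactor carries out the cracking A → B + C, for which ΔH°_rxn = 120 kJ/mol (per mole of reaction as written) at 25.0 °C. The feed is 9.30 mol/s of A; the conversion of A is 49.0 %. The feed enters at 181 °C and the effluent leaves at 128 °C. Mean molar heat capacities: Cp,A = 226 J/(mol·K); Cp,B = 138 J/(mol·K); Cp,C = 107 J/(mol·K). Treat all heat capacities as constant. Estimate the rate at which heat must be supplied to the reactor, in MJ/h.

Extent of reaction ξ = 0.490 × 9.30 = 4.557 mol/s
Reaction term: ξ·ΔH°_rxn = 4.557 × 120 = 546.84 kJ/s
Sensible, feed 181→25 °C: -327.88 kJ/s
Outlet flows (mol/s): A 4.743, B 4.557, C 4.557
Sensible, products 25→128 °C: 225.4 kJ/s
Q = ΔH = 444.36 kJ/s = 444.36 kW
Heat supplied = 1599.7 MJ/h

Q_in = 1600 MJ/h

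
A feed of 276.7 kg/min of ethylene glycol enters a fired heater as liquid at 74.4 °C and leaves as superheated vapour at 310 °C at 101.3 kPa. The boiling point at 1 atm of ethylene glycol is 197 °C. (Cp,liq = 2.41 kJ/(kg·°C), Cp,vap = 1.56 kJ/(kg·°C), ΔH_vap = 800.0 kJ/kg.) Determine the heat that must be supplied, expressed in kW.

liquid 74.4→197 °C: 295.47 kJ/kg
vaporisation at 197 °C: 800 kJ/kg
vapour 197→310 °C: 176.28 kJ/kg
Δh = 295.47 + 800 + 176.28 = 1271.7 kJ/kg
Q = ṁ·Δh = 276.7 kg/min × 1271.7 kJ/kg = 351890 kJ/min
|Q| = 5864.9 kW

Q = 5860 kW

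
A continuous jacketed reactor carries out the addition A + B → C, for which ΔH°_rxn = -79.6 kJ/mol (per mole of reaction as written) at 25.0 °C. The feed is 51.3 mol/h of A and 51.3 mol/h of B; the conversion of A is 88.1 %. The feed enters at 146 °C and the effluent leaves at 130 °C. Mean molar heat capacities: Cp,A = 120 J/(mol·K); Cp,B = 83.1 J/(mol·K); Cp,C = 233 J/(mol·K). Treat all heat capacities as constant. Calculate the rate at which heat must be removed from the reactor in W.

Extent of reaction ξ = 0.881 × 51.3 = 45.195 mol/h
Reaction term: ξ·ΔH°_rxn = 45.195 × -79.6 = -3597.5 kJ/h
Sensible, feed 146→25 °C: -1260.7 kJ/h
Outlet flows (mol/h): A 6.1047, B 6.1047, C 45.195
Sensible, products 25→130 °C: 1235.9 kJ/h
Q = ΔH = -3622.4 kJ/h = -1.0062 kW
Heat removed = 1006.2 W

Q_out = 1010 W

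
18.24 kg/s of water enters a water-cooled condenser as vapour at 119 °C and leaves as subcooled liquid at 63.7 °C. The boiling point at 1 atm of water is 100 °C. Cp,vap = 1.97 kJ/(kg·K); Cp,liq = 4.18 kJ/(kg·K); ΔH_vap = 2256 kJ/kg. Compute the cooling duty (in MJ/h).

Q_c = 161000 MJ/h

vapour 119→100 °C: -37.43 kJ/kg
condensation at 100 °C: -2256 kJ/kg
liquid 100→63.7 °C: -151.73 kJ/kg
Δh = -37.43 + -2256 + -151.73 = -2445.2 kJ/kg
Q = ṁ·Δh = 18.24 kg/s × -2445.2 kJ/kg = -44600 kJ/s
|Q| = 44600 kW = 160560 MJ/h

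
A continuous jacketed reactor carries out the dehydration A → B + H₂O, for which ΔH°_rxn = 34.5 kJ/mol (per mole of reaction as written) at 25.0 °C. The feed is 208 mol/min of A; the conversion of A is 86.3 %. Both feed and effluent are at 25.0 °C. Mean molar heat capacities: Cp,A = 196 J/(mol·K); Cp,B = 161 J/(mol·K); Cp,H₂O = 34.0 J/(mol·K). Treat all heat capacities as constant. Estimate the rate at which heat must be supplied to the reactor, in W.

Q_in = 103000 W

Extent of reaction ξ = 0.863 × 208 = 179.5 mol/min
Reaction term: ξ·ΔH°_rxn = 179.5 × 34.5 = 6192.9 kJ/min
Q = ΔH = 6192.9 kJ/min = 103.21 kW
Heat supplied = 103210 W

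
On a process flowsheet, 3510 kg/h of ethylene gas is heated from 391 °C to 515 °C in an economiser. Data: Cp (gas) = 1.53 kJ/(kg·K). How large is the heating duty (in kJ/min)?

Q = 11100 kJ/min

Q = ṁ·Cp·ΔT = 3510 × 1.53 × (515 − 391) = 665920 kJ/h
Converting: 665920 / 3600 s = 184.98 kW
Heating duty = 11099 kJ/min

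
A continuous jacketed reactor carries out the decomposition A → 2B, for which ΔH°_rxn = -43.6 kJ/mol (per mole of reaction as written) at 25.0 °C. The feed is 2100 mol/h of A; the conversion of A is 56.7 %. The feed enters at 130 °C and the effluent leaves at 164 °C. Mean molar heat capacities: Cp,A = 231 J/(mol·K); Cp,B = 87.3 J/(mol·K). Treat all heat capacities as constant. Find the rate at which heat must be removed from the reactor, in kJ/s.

Q_out = 12.4 kJ/s

Extent of reaction ξ = 0.567 × 2100 = 1190.7 mol/h
Reaction term: ξ·ΔH°_rxn = 1190.7 × -43.6 = -51915 kJ/h
Sensible, feed 130→25 °C: -50936 kJ/h
Outlet flows (mol/h): A 909.3, B 2381.4
Sensible, products 25→164 °C: 58094 kJ/h
Q = ΔH = -44756 kJ/h = -12.432 kW
Heat removed = 12.432 kJ/s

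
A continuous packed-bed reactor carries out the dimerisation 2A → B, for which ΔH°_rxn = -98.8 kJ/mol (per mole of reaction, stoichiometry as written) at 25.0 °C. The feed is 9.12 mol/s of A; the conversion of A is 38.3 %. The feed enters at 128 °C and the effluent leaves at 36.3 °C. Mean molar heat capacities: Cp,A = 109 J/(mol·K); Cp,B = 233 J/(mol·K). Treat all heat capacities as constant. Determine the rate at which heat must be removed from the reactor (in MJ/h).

Q_out = 948 MJ/h

Extent of reaction ξ = 0.383 × 9.12 / 2 = 1.7465 mol/s
Reaction term: ξ·ΔH°_rxn = 1.7465 × -98.8 = -172.55 kJ/s
Sensible, feed 128→25 °C: -102.39 kJ/s
Outlet flows (mol/s): A 5.627, B 1.7465
Sensible, products 25→36.3 °C: 11.529 kJ/s
Q = ΔH = -263.41 kJ/s = -263.41 kW
Heat removed = 948.29 MJ/h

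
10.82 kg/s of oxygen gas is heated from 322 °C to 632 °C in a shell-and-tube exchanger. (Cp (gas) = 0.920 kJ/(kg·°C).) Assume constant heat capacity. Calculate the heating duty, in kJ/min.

Q = ṁ·Cp·ΔT = 10.82 × 0.920 × (632 − 322) = 3085.9 kJ/s
Heating duty = 185150 kJ/min

Q = 185000 kJ/min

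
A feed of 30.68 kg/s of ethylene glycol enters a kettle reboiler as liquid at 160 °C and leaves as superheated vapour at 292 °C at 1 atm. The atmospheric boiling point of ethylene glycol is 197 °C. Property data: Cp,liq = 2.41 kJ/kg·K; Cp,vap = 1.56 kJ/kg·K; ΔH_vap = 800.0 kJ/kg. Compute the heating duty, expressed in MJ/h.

liquid 160→197 °C: 89.17 kJ/kg
vaporisation at 197 °C: 800 kJ/kg
vapour 197→292 °C: 148.2 kJ/kg
Δh = 89.17 + 800 + 148.2 = 1037.4 kJ/kg
Q = ṁ·Δh = 30.68 kg/s × 1037.4 kJ/kg = 31827 kJ/s
|Q| = 31827 kW = 114580 MJ/h

Q = 115000 MJ/h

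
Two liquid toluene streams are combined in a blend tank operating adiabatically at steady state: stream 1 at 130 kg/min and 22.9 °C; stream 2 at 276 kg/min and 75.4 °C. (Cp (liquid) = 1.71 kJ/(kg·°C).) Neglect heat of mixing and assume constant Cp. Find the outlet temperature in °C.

T_out = 58.6 °C

No heat crosses the boundary, so H_out = H_in.
Σ ṁᵢCp,ᵢTᵢ = 130×1.71×22.9 + 276×1.71×75.4 = 40676
Σ ṁᵢCp,ᵢ = 130×1.71 + 276×1.71 = 694.26
T_out = 40676 / 694.26 = 58.59 °C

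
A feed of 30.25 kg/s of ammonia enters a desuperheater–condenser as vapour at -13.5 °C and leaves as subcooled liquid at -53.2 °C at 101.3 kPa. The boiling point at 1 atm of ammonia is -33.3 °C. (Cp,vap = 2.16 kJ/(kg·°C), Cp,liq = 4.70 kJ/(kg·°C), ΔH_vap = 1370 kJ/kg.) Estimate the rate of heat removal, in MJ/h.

Q_c = 164000 MJ/h

vapour -13.5→-33.3 °C: -42.768 kJ/kg
condensation at -33.3 °C: -1370 kJ/kg
liquid -33.3→-53.2 °C: -93.53 kJ/kg
Δh = -42.768 + -1370 + -93.53 = -1506.3 kJ/kg
Q = ṁ·Δh = 30.25 kg/s × -1506.3 kJ/kg = -45566 kJ/s
|Q| = 45566 kW = 164040 MJ/h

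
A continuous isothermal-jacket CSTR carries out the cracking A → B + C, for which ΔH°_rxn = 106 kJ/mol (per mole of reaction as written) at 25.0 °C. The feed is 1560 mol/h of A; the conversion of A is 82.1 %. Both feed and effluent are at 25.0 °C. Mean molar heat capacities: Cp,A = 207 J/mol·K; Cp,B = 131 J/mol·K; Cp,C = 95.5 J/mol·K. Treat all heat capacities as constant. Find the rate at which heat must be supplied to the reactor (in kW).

Q_in = 37.7 kW

Extent of reaction ξ = 0.821 × 1560 = 1280.8 mol/h
Reaction term: ξ·ΔH°_rxn = 1280.8 × 106 = 135760 kJ/h
Q = ΔH = 135760 kJ/h = 37.711 kW
Heat supplied = 37.711 kW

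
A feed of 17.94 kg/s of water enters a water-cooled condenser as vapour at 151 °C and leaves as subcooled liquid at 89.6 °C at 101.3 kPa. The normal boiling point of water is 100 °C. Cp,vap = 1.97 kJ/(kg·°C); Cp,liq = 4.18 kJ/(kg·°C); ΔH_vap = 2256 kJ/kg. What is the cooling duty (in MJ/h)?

vapour 151→100 °C: -100.47 kJ/kg
condensation at 100 °C: -2256 kJ/kg
liquid 100→89.6 °C: -43.472 kJ/kg
Δh = -100.47 + -2256 + -43.472 = -2399.9 kJ/kg
Q = ṁ·Δh = 17.94 kg/s × -2399.9 kJ/kg = -43055 kJ/s
|Q| = 43055 kW = 155000 MJ/h

Q_c = 155000 MJ/h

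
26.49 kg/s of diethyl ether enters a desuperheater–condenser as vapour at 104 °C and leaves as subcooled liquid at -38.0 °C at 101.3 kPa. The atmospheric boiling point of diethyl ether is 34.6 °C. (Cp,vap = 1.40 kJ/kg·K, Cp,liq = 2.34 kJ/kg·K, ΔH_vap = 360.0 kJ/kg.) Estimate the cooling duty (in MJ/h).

Q_c = 59800 MJ/h

vapour 104→34.6 °C: -97.16 kJ/kg
condensation at 34.6 °C: -360 kJ/kg
liquid 34.6→-38.0 °C: -169.88 kJ/kg
Δh = -97.16 + -360 + -169.88 = -627.04 kJ/kg
Q = ṁ·Δh = 26.49 kg/s × -627.04 kJ/kg = -16610 kJ/s
|Q| = 16610 kW = 59797 MJ/h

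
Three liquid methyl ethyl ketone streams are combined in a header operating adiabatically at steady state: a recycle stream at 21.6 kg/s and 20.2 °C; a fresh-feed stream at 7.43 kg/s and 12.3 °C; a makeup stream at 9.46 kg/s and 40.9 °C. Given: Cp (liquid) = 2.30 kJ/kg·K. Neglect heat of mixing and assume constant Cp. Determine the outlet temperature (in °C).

T_out = 23.8 °C

Adiabatic, steady state ⇒ Σ ṁᵢCp,ᵢ(T_out − Tᵢ) = 0
T_out = Σ ṁᵢCp,ᵢTᵢ / Σ ṁᵢCp,ᵢ
      = 2103.6 / 88.527 = 23.763 °C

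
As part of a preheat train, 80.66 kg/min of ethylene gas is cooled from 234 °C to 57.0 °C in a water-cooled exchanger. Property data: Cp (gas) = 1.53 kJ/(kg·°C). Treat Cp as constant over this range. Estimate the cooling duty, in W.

Q = ṁ·Cp·ΔT = 80.66 × 1.53 × (57.0 − 234) = -21844 kJ/min
Converting: 21844 / 60 s = 364.06 kW
Cooling duty = 364060 W

Q_c = 364000 W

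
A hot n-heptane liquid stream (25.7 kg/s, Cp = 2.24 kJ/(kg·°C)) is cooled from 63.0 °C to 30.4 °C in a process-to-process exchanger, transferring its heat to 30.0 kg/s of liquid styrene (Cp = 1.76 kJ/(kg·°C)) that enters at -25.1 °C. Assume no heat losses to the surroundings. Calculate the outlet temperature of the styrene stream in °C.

T_c,out = 10.4 °C

Heat released by hot stream: Q = 25.7 × 2.24 × (63.0 − 30.4) = 1876.7 kJ/s
Energy balance on cold side (adiabatic exchanger): Q = ṁ_c·Cp_c·(T_c,out − T_c,in)
T_c,out = -25.1 + 1876.7/(30.0 × 1.76) = 10.444 °C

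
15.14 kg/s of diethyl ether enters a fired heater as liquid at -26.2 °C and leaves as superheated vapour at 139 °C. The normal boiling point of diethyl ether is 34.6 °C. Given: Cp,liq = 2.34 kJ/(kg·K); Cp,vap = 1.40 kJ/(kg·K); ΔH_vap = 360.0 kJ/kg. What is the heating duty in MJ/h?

liquid -26.2→34.6 °C: 142.27 kJ/kg
vaporisation at 34.6 °C: 360 kJ/kg
vapour 34.6→139 °C: 146.16 kJ/kg
Δh = 142.27 + 360 + 146.16 = 648.43 kJ/kg
Q = ṁ·Δh = 15.14 kg/s × 648.43 kJ/kg = 9817.3 kJ/s
|Q| = 9817.3 kW = 35342 MJ/h

Q = 35300 MJ/h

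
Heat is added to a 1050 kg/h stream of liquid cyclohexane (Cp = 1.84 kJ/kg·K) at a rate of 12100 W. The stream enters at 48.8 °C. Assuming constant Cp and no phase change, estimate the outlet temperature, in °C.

Q = 12100 W = 43560 kJ/h
ΔT = Q/(ṁ·Cp) = 43560/(1050×1.84) = 22.547 K
T_out = 48.8 + 22.547 = 71.347 °C

T_out = 71.3 °C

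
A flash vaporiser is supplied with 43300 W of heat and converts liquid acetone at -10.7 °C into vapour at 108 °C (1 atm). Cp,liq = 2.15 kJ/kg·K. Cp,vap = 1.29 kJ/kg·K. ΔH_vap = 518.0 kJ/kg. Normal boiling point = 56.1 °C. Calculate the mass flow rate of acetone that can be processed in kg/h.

ṁ = 214 kg/h

Δh = 2.15×(56.1−-10.7) + 518.0 + 1.29×(108−56.1) = 728.57 kJ/kg
Q = 43300 W = 43.3 kJ/s = 155880 kJ/h
ṁ = Q/Δh = 155880 / 728.57 = 213.95 kg/h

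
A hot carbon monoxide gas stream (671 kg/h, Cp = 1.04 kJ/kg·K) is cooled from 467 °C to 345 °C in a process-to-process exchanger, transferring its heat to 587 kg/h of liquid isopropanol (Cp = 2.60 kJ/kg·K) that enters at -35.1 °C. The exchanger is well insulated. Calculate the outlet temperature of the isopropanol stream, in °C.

Heat released by hot stream: Q = 671 × 1.04 × (467 − 345) = 85136 kJ/h
Energy balance on cold side (adiabatic exchanger): Q = ṁ_c·Cp_c·(T_c,out − T_c,in)
T_c,out = -35.1 + 85136/(587 × 2.60) = 20.683 °C

T_c,out = 20.7 °C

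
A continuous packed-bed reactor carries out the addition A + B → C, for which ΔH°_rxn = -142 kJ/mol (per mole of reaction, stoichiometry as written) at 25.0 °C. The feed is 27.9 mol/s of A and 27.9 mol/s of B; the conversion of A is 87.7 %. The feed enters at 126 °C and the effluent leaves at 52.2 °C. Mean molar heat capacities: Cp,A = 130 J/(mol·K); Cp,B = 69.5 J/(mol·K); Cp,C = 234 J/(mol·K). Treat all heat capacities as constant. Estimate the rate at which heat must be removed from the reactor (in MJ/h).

Extent of reaction ξ = 0.877 × 27.9 = 24.468 mol/s
Reaction term: ξ·ΔH°_rxn = 24.468 × -142 = -3474.5 kJ/s
Sensible, feed 126→25 °C: -562.17 kJ/s
Outlet flows (mol/s): A 3.4317, B 3.4317, C 24.468
Sensible, products 25→52.2 °C: 174.36 kJ/s
Q = ΔH = -3862.3 kJ/s = -3862.3 kW
Heat removed = 13904 MJ/h

Q_out = 13900 MJ/h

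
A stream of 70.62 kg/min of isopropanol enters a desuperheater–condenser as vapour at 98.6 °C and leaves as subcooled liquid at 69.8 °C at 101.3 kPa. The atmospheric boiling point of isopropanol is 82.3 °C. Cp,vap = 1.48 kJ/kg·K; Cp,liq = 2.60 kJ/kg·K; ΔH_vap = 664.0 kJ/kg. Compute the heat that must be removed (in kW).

vapour 98.6→82.3 °C: -24.124 kJ/kg
condensation at 82.3 °C: -664 kJ/kg
liquid 82.3→69.8 °C: -32.5 kJ/kg
Δh = -24.124 + -664 + -32.5 = -720.62 kJ/kg
Q = ṁ·Δh = 70.62 kg/min × -720.62 kJ/kg = -50890 kJ/min
|Q| = 848.17 kW

Q_c = 848 kW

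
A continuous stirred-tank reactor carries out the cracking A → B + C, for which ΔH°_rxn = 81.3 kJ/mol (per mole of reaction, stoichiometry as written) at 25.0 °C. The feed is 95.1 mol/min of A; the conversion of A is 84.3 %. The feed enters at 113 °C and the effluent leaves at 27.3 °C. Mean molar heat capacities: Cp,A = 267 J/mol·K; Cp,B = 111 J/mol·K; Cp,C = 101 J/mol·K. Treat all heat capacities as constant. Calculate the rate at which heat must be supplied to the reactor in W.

Extent of reaction ξ = 0.843 × 95.1 = 80.169 mol/min
Reaction term: ξ·ΔH°_rxn = 80.169 × 81.3 = 6517.8 kJ/min
Sensible, feed 113→25 °C: -2234.5 kJ/min
Outlet flows (mol/min): A 14.931, B 80.169, C 80.169
Sensible, products 25→27.3 °C: 48.259 kJ/min
Q = ΔH = 4331.6 kJ/min = 72.193 kW
Heat supplied = 72193 W

Q_in = 72200 W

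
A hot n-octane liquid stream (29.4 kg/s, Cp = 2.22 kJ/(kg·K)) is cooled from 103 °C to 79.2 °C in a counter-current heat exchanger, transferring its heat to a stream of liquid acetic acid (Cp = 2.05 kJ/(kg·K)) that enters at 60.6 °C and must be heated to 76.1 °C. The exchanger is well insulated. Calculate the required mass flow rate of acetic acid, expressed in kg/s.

Heat released by hot stream: Q = 29.4 × 2.22 × (103 − 79.2) = 1553.4 kJ/s
Energy balance on cold side (adiabatic exchanger): Q = ṁ_c·Cp_c·(T_c,out − T_c,in)
ṁ_c = 1553.4 / [2.05 × (76.1 − 60.6)] = 48.887 kg/s

ṁ_c = 48.9 kg/s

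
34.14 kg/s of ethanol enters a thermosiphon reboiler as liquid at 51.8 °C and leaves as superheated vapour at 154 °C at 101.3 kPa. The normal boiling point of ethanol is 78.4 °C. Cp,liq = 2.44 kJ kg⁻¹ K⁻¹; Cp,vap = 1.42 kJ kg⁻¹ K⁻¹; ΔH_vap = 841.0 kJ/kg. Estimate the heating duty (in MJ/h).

Q = 125000 MJ/h

liquid 51.8→78.4 °C: 64.904 kJ/kg
vaporisation at 78.4 °C: 841 kJ/kg
vapour 78.4→154 °C: 107.35 kJ/kg
Δh = 64.904 + 841 + 107.35 = 1013.3 kJ/kg
Q = ṁ·Δh = 34.14 kg/s × 1013.3 kJ/kg = 34593 kJ/s
|Q| = 34593 kW = 124530 MJ/h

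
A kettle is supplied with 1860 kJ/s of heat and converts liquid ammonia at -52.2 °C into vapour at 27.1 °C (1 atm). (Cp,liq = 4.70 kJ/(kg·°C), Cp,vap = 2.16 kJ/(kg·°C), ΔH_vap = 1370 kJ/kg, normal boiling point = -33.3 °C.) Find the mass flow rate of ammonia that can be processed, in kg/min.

ṁ = 70.2 kg/min

Δh = 4.70×(-33.3−-52.2) + 1370 + 2.16×(27.1−-33.3) = 1589.3 kJ/kg
Q = 1860 kJ/s = 1860 kJ/s = 111600 kJ/min
ṁ = Q/Δh = 111600 / 1589.3 = 70.22 kg/min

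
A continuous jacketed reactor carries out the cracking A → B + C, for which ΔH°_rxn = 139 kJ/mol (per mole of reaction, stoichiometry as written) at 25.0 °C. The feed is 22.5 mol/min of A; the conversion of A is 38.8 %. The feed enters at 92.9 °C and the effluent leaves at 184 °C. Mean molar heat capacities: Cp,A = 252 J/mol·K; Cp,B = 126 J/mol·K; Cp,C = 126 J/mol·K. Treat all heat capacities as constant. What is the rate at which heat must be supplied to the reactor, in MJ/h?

Q_in = 104 MJ/h

Extent of reaction ξ = 0.388 × 22.5 = 8.73 mol/min
Reaction term: ξ·ΔH°_rxn = 8.73 × 139 = 1213.5 kJ/min
Sensible, feed 92.9→25 °C: -384.99 kJ/min
Outlet flows (mol/min): A 13.77, B 8.73, C 8.73
Sensible, products 25→184 °C: 901.53 kJ/min
Q = ΔH = 1730 kJ/min = 28.833 kW
Heat supplied = 103.8 MJ/h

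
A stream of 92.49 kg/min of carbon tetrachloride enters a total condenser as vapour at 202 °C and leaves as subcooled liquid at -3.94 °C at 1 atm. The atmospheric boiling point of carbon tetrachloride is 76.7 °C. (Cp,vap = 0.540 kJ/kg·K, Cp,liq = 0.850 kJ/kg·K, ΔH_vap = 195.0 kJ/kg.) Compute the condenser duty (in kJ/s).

vapour 202→76.7 °C: -67.662 kJ/kg
condensation at 76.7 °C: -195 kJ/kg
liquid 76.7→-3.94 °C: -68.544 kJ/kg
Δh = -67.662 + -195 + -68.544 = -331.21 kJ/kg
Q = ṁ·Δh = 92.49 kg/min × -331.21 kJ/kg = -30633 kJ/min
|Q| = 510.55 kW

Q_c = 511 kJ/s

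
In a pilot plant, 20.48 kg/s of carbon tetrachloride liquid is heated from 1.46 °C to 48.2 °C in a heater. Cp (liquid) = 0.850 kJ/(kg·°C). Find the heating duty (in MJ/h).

Q = 2930 MJ/h

Q = ṁ·Cp·ΔT = 20.48 × 0.850 × (48.2 − 1.46) = 813.65 kJ/s
Heating duty = 2929.1 MJ/h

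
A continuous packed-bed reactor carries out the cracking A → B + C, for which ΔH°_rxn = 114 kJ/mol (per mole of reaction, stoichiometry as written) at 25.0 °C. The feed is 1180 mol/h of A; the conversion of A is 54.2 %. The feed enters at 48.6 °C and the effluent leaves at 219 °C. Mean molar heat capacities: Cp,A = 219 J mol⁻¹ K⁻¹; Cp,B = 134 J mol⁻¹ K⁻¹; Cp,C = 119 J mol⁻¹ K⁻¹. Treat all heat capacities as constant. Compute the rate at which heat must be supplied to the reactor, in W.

Q_in = 33700 W

Extent of reaction ξ = 0.542 × 1180 = 639.56 mol/h
Reaction term: ξ·ΔH°_rxn = 639.56 × 114 = 72910 kJ/h
Sensible, feed 48.6→25 °C: -6098.7 kJ/h
Outlet flows (mol/h): A 540.44, B 639.56, C 639.56
Sensible, products 25→219 °C: 54352 kJ/h
Q = ΔH = 121160 kJ/h = 33.656 kW
Heat supplied = 33656 W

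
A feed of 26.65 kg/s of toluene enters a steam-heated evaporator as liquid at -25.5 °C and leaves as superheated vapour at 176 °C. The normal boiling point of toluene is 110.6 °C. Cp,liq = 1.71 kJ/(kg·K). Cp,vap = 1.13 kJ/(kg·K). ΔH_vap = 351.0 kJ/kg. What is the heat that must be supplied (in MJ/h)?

liquid -25.5→110.6 °C: 232.73 kJ/kg
vaporisation at 110.6 °C: 351 kJ/kg
vapour 110.6→176 °C: 73.902 kJ/kg
Δh = 232.73 + 351 + 73.902 = 657.63 kJ/kg
Q = ṁ·Δh = 26.65 kg/s × 657.63 kJ/kg = 17526 kJ/s
|Q| = 17526 kW = 63093 MJ/h

Q = 63100 MJ/h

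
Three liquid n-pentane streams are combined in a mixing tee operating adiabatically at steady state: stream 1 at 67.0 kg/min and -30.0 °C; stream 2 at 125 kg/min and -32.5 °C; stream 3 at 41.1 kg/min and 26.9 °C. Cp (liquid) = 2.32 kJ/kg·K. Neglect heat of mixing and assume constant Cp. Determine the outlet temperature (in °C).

Adiabatic, steady state ⇒ Σ ṁᵢCp,ᵢ(T_out − Tᵢ) = 0
Σ ṁᵢCp,ᵢTᵢ = 67.0×2.32×-30.0 + 125×2.32×-32.5 + 41.1×2.32×26.9 = -11523
Σ ṁᵢCp,ᵢ = 67.0×2.32 + 125×2.32 + 41.1×2.32 = 540.79
T_out = -11523 / 540.79 = -21.308 °C

T_out = -21.3 °C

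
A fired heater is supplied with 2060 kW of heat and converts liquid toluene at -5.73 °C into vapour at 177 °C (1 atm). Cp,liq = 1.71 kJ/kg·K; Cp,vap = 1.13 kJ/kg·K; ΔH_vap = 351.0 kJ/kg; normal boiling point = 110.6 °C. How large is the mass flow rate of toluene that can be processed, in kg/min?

ṁ = 198 kg/min

Δh = 1.71×(110.6−-5.73) + 351.0 + 1.13×(177−110.6) = 624.96 kJ/kg
Q = 2060 kW = 2060 kJ/s = 123600 kJ/min
ṁ = Q/Δh = 123600 / 624.96 = 197.77 kg/min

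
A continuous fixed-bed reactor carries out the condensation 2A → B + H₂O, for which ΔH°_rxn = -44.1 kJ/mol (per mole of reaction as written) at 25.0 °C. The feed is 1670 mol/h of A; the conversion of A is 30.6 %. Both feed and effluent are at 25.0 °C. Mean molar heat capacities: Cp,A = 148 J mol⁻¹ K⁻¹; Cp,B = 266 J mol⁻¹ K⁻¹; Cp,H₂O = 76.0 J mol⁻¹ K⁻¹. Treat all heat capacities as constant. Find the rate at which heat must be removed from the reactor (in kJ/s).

Q_out = 3.13 kJ/s

Extent of reaction ξ = 0.306 × 1670 / 2 = 255.51 mol/h
Reaction term: ξ·ΔH°_rxn = 255.51 × -44.1 = -11268 kJ/h
Q = ΔH = -11268 kJ/h = -3.13 kW
Heat removed = 3.13 kJ/s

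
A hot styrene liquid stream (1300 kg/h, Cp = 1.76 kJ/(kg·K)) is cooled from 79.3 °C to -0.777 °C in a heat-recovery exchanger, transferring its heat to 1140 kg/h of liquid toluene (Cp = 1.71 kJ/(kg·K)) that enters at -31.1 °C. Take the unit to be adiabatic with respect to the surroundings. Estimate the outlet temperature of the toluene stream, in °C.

Heat released by hot stream: Q = 1300 × 1.76 × (79.3 − -0.777) = 183220 kJ/h
Energy balance on cold side (adiabatic exchanger): Q = ṁ_c·Cp_c·(T_c,out − T_c,in)
T_c,out = -31.1 + 183220/(1140 × 1.71) = 62.886 °C

T_c,out = 62.9 °C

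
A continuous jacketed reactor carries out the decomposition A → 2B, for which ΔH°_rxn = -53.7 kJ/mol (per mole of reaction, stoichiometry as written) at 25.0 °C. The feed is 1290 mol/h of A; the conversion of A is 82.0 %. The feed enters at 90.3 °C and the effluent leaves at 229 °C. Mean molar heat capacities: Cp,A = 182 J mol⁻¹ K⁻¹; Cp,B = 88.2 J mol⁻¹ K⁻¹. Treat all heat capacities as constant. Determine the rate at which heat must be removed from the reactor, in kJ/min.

Extent of reaction ξ = 0.820 × 1290 = 1057.8 mol/h
Reaction term: ξ·ΔH°_rxn = 1057.8 × -53.7 = -56804 kJ/h
Sensible, feed 90.3→25 °C: -15331 kJ/h
Outlet flows (mol/h): A 232.2, B 2115.6
Sensible, products 25→229 °C: 46687 kJ/h
Q = ΔH = -25448 kJ/h = -7.069 kW
Heat removed = 424.14 kJ/min

Q_out = 424 kJ/min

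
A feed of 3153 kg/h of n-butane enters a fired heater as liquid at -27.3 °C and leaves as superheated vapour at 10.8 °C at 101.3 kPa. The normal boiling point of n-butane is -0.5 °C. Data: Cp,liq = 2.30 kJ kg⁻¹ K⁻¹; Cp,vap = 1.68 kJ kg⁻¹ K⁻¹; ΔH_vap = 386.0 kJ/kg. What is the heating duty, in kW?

liquid -27.3→-0.5 °C: 61.64 kJ/kg
vaporisation at -0.5 °C: 386 kJ/kg
vapour -0.5→10.8 °C: 18.984 kJ/kg
Δh = 61.64 + 386 + 18.984 = 466.62 kJ/kg
Q = ṁ·Δh = 3153 kg/h × 466.62 kJ/kg = 1.4713e+06 kJ/h
|Q| = 408.68 kW

Q = 409 kW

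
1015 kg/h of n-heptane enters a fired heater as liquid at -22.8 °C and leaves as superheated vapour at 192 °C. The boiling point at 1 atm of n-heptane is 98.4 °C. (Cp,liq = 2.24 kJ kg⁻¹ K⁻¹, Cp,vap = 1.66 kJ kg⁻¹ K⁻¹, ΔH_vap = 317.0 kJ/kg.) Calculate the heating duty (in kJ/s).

Q = 210 kJ/s

liquid -22.8→98.4 °C: 271.49 kJ/kg
vaporisation at 98.4 °C: 317 kJ/kg
vapour 98.4→192 °C: 155.38 kJ/kg
Δh = 271.49 + 317 + 155.38 = 743.86 kJ/kg
Q = ṁ·Δh = 1015 kg/h × 743.86 kJ/kg = 755020 kJ/h
|Q| = 209.73 kW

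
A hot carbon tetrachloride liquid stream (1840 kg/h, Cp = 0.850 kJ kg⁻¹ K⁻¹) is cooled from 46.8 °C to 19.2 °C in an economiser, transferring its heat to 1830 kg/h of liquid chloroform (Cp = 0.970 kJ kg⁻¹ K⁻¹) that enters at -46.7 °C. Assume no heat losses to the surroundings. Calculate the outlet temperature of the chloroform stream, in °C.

T_c,out = -22.4 °C

Heat released by hot stream: Q = 1840 × 0.850 × (46.8 − 19.2) = 43166 kJ/h
Energy balance on cold side (adiabatic exchanger): Q = ṁ_c·Cp_c·(T_c,out − T_c,in)
T_c,out = -46.7 + 43166/(1830 × 0.970) = -22.382 °C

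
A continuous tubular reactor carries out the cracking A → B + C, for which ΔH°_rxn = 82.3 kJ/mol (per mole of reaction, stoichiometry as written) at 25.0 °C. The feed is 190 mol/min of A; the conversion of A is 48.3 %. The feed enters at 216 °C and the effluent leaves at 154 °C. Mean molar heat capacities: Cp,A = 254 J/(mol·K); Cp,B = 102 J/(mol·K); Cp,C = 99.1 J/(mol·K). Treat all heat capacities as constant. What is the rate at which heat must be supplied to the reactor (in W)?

Extent of reaction ξ = 0.483 × 190 = 91.77 mol/min
Reaction term: ξ·ΔH°_rxn = 91.77 × 82.3 = 7552.7 kJ/min
Sensible, feed 216→25 °C: -9217.7 kJ/min
Outlet flows (mol/min): A 98.23, B 91.77, C 91.77
Sensible, products 25→154 °C: 5599.3 kJ/min
Q = ΔH = 3934.3 kJ/min = 65.572 kW
Heat supplied = 65572 W

Q_in = 65600 W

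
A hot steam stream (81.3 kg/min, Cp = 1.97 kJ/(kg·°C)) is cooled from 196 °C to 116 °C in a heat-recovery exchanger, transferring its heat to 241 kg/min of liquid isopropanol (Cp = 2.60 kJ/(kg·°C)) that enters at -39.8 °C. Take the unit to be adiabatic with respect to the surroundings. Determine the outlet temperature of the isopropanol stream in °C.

T_c,out = -19.4 °C

Heat released by hot stream: Q = 81.3 × 1.97 × (196 − 116) = 12813 kJ/min
Energy balance on cold side (adiabatic exchanger): Q = ṁ_c·Cp_c·(T_c,out − T_c,in)
T_c,out = -39.8 + 12813/(241 × 2.60) = -19.352 °C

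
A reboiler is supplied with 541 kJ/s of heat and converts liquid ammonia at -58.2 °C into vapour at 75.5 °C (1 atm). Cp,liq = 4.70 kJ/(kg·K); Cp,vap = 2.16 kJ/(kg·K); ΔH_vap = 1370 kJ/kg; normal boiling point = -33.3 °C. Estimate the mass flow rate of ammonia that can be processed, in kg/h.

ṁ = 1130 kg/h

Δh = 4.70×(-33.3−-58.2) + 1370 + 2.16×(75.5−-33.3) = 1722 kJ/kg
Q = 541 kJ/s = 541 kJ/s = 1.9476e+06 kJ/h
ṁ = Q/Δh = 1.9476e+06 / 1722 = 1131 kg/h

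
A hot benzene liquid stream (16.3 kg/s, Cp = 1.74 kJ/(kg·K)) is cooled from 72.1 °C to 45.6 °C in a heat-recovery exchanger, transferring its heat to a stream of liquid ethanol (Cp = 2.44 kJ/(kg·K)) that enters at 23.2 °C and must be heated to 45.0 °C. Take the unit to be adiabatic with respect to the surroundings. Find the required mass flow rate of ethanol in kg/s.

Heat released by hot stream: Q = 16.3 × 1.74 × (72.1 − 45.6) = 751.59 kJ/s
Energy balance on cold side (adiabatic exchanger): Q = ṁ_c·Cp_c·(T_c,out − T_c,in)
ṁ_c = 751.59 / [2.44 × (45.0 − 23.2)] = 14.13 kg/s

ṁ_c = 14.1 kg/s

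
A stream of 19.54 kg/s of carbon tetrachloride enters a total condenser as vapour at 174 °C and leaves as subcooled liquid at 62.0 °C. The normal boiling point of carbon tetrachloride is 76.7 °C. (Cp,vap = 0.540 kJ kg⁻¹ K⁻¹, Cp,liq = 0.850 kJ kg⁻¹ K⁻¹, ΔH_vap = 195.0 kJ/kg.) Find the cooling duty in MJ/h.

Q_c = 18300 MJ/h

vapour 174→76.7 °C: -52.542 kJ/kg
condensation at 76.7 °C: -195 kJ/kg
liquid 76.7→62.0 °C: -12.495 kJ/kg
Δh = -52.542 + -195 + -12.495 = -260.04 kJ/kg
Q = ṁ·Δh = 19.54 kg/s × -260.04 kJ/kg = -5081.1 kJ/s
|Q| = 5081.1 kW = 18292 MJ/h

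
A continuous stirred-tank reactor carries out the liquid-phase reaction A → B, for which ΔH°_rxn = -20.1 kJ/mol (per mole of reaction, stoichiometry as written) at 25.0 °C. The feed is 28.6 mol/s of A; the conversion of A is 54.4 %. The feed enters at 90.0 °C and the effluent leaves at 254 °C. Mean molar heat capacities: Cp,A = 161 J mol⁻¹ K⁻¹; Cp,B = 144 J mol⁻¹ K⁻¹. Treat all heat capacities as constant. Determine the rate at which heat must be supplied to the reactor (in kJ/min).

Extent of reaction ξ = 0.544 × 28.6 = 15.558 mol/s
Reaction term: ξ·ΔH°_rxn = 15.558 × -20.1 = -312.72 kJ/s
Sensible, feed 90.0→25 °C: -299.3 kJ/s
Outlet flows (mol/s): A 13.042, B 15.558
Sensible, products 25→254 °C: 993.88 kJ/s
Q = ΔH = 381.86 kJ/s = 381.86 kW
Heat supplied = 22912 kJ/min

Q_in = 22900 kJ/min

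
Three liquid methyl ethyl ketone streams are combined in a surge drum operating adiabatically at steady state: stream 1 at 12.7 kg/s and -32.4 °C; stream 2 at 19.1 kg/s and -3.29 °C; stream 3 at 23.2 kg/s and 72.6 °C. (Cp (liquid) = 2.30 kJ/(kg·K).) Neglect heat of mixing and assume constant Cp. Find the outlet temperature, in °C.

No heat crosses the boundary, so H_out = H_in.
T_out = Σ ṁᵢCp,ᵢTᵢ / Σ ṁᵢCp,ᵢ
      = 2783 / 126.5 = 22 °C

T_out = 22.0 °C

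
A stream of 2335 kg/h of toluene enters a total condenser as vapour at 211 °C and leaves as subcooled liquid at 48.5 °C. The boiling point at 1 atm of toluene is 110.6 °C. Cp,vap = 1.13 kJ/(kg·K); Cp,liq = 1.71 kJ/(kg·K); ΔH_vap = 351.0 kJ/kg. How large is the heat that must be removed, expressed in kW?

vapour 211→110.6 °C: -113.45 kJ/kg
condensation at 110.6 °C: -351 kJ/kg
liquid 110.6→48.5 °C: -106.19 kJ/kg
Δh = -113.45 + -351 + -106.19 = -570.64 kJ/kg
Q = ṁ·Δh = 2335 kg/h × -570.64 kJ/kg = -1.3325e+06 kJ/h
|Q| = 370.13 kW

Q_c = 370 kW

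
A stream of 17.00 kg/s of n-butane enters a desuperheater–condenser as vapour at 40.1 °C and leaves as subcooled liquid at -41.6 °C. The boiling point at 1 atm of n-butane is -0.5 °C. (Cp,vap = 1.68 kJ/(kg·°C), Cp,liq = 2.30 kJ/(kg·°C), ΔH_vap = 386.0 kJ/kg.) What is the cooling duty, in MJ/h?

vapour 40.1→-0.5 °C: -68.208 kJ/kg
condensation at -0.5 °C: -386 kJ/kg
liquid -0.5→-41.6 °C: -94.53 kJ/kg
Δh = -68.208 + -386 + -94.53 = -548.74 kJ/kg
Q = ṁ·Δh = 17.00 kg/s × -548.74 kJ/kg = -9328.5 kJ/s
|Q| = 9328.5 kW = 33583 MJ/h

Q_c = 33600 MJ/h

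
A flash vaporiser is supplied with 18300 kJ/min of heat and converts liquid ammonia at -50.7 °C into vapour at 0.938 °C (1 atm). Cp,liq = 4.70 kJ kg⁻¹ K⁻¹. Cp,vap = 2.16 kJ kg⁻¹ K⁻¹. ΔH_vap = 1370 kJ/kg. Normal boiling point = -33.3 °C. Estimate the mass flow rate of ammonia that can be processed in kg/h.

ṁ = 720 kg/h

Δh = 4.70×(-33.3−-50.7) + 1370 + 2.16×(0.938−-33.3) = 1525.7 kJ/kg
Q = 18300 kJ/min = 305 kJ/s = 1.098e+06 kJ/h
ṁ = Q/Δh = 1.098e+06 / 1525.7 = 719.65 kg/h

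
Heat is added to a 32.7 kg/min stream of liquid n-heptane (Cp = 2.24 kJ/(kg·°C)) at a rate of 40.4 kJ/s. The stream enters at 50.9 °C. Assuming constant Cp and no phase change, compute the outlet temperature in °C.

Q = 40.4 kJ/s = 2424 kJ/min
ΔT = Q/(ṁ·Cp) = 2424/(32.7×2.24) = 33.093 K
T_out = 50.9 + 33.093 = 83.993 °C

T_out = 84.0 °C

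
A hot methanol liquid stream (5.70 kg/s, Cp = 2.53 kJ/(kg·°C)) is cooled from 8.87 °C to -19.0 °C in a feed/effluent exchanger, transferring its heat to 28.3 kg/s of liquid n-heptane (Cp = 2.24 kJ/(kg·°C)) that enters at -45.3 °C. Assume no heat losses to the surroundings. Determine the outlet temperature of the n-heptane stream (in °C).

Heat released by hot stream: Q = 5.70 × 2.53 × (8.87 − -19.0) = 401.91 kJ/s
Energy balance on cold side (adiabatic exchanger): Q = ṁ_c·Cp_c·(T_c,out − T_c,in)
T_c,out = -45.3 + 401.91/(28.3 × 2.24) = -38.96 °C

T_c,out = -39.0 °C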